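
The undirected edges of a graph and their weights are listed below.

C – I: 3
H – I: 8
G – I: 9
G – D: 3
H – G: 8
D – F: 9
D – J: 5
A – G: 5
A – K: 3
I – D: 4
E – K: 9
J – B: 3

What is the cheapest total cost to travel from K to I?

15

Shortest distances from K:
K: 0
A: 3  (via K)
G: 8  (via A)
E: 9  (via K)
D: 11  (via G)
I: 15  (via D)
Shortest route: K → A → G → D → I = 15.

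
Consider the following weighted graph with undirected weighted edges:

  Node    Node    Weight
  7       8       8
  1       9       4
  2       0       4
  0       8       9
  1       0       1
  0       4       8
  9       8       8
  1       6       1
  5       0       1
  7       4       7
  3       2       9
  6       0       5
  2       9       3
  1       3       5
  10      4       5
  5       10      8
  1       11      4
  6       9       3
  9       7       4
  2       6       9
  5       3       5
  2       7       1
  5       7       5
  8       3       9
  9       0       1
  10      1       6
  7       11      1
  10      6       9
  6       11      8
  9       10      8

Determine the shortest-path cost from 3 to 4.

Enumerating some paths:
3 - 1 - 0 - 4: 5+1+8 = 14
3 - 1 - 10 - 4: 5+6+5 = 16
The minimum is 14 via 3 - 1 - 0 - 4.

14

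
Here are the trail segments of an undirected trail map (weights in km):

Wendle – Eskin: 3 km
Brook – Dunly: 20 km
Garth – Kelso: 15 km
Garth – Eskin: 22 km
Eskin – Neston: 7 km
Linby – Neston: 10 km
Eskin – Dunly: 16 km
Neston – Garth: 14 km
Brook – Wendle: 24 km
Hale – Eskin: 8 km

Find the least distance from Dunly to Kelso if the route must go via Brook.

Shortest Dunly→Brook: Dunly → Brook = 20
Shortest Brook→Kelso: Brook → Wendle → Eskin → Neston → Garth → Kelso = 63
Total via Brook: 20 + 63 = 83 km.

83 km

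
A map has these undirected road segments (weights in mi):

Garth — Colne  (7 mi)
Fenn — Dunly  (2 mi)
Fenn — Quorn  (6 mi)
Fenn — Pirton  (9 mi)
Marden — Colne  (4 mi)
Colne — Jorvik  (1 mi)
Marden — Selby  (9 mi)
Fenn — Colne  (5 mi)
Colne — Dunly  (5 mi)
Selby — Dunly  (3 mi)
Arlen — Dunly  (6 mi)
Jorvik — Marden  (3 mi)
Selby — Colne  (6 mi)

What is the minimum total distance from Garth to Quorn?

18 mi

Settle nodes by increasing distance from Garth:
Garth: 0
Colne: 7  (via Garth)
Jorvik: 8  (via Colne)
Marden: 11  (via Colne)
Dunly: 12  (via Colne)
Fenn: 12  (via Colne)
Selby: 13  (via Colne)
Arlen: 18  (via Dunly)
Quorn: 18  (via Fenn)
Shortest route: Garth–Colne–Fenn–Quorn = 18 mi.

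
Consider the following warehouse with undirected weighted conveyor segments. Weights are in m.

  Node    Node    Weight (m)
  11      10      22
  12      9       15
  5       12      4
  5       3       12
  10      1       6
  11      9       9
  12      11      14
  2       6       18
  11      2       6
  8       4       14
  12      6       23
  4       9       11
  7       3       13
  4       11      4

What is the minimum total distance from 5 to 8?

36 m

Running Dijkstra from 5:
5: 0
12: 4  (via 5)
3: 12  (via 5)
11: 18  (via 12)
9: 19  (via 12)
4: 22  (via 11)
2: 24  (via 11)
7: 25  (via 3)
6: 27  (via 12)
8: 36  (via 4)
Shortest route: 5 → 12 → 11 → 4 → 8 = 36 m.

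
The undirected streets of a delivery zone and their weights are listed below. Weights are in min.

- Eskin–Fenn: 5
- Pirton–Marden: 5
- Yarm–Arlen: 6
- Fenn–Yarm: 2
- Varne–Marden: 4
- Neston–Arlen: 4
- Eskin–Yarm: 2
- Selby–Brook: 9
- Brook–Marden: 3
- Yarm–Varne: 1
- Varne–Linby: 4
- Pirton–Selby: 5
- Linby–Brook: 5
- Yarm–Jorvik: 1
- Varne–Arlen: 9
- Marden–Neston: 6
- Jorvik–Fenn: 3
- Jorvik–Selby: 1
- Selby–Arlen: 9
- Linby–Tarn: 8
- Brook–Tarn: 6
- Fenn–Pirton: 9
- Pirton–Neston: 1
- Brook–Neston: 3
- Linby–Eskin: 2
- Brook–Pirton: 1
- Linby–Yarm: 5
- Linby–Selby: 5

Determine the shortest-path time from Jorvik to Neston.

Compare a few routes:
Jorvik → Selby → Pirton → Brook → Neston: 1+5+1+3 = 10
Jorvik → Selby → Pirton → Neston: 1+5+1 = 7
The minimum is 7 min via Jorvik → Selby → Pirton → Neston.

7 min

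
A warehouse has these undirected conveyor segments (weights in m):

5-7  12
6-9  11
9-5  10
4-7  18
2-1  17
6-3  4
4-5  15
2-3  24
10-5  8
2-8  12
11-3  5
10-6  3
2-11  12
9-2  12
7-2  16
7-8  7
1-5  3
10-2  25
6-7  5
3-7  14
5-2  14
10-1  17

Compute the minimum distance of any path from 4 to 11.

Shortest distances from 4:
4: 0
5: 15  (via 4)
1: 18  (via 5)
7: 18  (via 4)
6: 23  (via 7)
10: 23  (via 5)
8: 25  (via 7)
9: 25  (via 5)
3: 27  (via 6)
2: 29  (via 5)
11: 32  (via 3)
Shortest route: 4 → 7 → 6 → 3 → 11 = 32 m.

32 m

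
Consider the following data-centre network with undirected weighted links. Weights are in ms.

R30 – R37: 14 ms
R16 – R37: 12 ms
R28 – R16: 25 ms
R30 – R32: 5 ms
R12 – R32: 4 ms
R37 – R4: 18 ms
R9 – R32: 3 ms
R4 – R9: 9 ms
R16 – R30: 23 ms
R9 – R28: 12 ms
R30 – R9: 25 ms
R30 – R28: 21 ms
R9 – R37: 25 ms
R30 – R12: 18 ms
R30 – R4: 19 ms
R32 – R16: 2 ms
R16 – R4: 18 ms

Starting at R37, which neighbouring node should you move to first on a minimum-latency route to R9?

R16

Enumerating some paths:
R37–R30–R32–R9: 14+5+3 = 22
R37–R16–R32–R9: 12+2+3 = 17
R37–R9: 25 = 25
The minimum is 17 ms via R37–R16–R32–R9.
So from R37 the first move is to R16.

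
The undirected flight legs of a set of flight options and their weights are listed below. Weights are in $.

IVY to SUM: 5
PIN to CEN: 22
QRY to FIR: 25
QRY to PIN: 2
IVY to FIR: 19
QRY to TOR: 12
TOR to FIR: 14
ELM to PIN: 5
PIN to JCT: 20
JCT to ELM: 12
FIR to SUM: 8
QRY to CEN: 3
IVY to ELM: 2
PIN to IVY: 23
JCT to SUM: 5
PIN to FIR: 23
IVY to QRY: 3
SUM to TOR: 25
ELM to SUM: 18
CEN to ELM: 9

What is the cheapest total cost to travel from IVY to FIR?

$13

Running Dijkstra from IVY:
IVY: 0
ELM: 2  (via IVY)
QRY: 3  (via IVY)
SUM: 5  (via IVY)
PIN: 5  (via QRY)
CEN: 6  (via QRY)
JCT: 10  (via SUM)
FIR: 13  (via SUM)
Shortest route: IVY–SUM–FIR = $13.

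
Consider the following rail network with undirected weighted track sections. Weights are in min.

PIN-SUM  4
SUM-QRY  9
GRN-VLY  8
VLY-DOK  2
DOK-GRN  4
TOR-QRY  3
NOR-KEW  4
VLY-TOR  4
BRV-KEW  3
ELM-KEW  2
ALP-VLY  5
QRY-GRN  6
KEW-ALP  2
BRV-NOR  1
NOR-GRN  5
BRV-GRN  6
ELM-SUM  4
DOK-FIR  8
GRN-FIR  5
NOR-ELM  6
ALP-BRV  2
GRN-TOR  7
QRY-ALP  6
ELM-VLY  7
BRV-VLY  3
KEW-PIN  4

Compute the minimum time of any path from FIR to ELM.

Settle nodes by increasing distance from FIR:
FIR: 0
GRN: 5  (via FIR)
DOK: 8  (via FIR)
VLY: 10  (via DOK)
NOR: 10  (via GRN)
QRY: 11  (via GRN)
BRV: 11  (via GRN)
TOR: 12  (via GRN)
ALP: 13  (via BRV)
KEW: 14  (via NOR)
ELM: 16  (via NOR)
Shortest route: FIR → GRN → NOR → ELM = 16 min.

16 min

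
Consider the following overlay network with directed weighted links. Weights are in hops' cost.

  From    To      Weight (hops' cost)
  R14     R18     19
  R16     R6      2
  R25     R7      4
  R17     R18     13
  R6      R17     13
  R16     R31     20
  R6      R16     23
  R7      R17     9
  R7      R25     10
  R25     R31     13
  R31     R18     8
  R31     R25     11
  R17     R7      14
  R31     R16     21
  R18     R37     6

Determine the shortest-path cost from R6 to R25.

Candidate routes:
R6 - R16 - R31 - R25: 23+20+11 = 54
R6 - R17 - R7 - R25: 13+14+10 = 37
The minimum is 37 hops' cost via R6 - R17 - R7 - R25.

37 hops' cost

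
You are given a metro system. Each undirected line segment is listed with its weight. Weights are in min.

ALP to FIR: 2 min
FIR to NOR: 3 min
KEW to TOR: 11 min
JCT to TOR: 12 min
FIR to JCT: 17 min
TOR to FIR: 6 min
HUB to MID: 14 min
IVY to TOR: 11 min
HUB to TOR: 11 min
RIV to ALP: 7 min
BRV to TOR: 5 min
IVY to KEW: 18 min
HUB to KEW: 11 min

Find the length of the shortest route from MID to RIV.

40 min

Shortest distances from MID:
MID: 0
HUB: 14  (via MID)
TOR: 25  (via HUB)
KEW: 25  (via HUB)
BRV: 30  (via TOR)
FIR: 31  (via TOR)
ALP: 33  (via FIR)
NOR: 34  (via FIR)
IVY: 36  (via TOR)
JCT: 37  (via TOR)
RIV: 40  (via ALP)
Shortest route: MID → HUB → TOR → FIR → ALP → RIV = 40 min.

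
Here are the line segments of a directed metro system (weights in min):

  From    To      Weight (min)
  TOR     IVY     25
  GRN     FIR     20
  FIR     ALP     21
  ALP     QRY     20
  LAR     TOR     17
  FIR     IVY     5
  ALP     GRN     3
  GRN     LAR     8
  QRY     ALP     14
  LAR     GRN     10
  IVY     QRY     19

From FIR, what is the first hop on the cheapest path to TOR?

ALP

Compare a few routes:
FIR - ALP - GRN - LAR - TOR: 21+3+8+17 = 49
FIR - IVY - QRY - ALP - GRN - LAR - TOR: 5+19+14+3+8+17 = 66
The minimum is 49 min via FIR - ALP - GRN - LAR - TOR.
So from FIR the first move is to ALP.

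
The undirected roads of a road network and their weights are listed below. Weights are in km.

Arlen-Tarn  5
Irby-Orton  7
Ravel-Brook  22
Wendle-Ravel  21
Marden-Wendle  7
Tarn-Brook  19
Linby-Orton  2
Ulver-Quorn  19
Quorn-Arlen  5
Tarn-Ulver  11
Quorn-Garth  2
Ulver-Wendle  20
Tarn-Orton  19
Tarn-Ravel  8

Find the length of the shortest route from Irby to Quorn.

Running Dijkstra from Irby:
Irby: 0
Orton: 7  (via Irby)
Linby: 9  (via Orton)
Tarn: 26  (via Orton)
Arlen: 31  (via Tarn)
Ravel: 34  (via Tarn)
Quorn: 36  (via Arlen)
Shortest route: Irby–Orton–Tarn–Arlen–Quorn = 36 km.

36 km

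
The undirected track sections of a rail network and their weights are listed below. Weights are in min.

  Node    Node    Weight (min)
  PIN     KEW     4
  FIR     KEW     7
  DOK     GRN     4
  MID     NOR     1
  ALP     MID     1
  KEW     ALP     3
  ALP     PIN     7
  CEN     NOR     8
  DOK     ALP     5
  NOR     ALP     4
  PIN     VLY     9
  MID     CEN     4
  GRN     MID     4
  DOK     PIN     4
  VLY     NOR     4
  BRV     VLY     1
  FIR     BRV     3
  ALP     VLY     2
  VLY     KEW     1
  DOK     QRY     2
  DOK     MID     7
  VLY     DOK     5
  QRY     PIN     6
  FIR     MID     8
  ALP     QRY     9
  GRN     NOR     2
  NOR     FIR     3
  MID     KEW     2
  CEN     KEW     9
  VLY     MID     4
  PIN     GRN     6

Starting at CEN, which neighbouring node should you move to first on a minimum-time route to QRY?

Enumerating some paths:
CEN → MID → ALP → DOK → QRY: 4+1+5+2 = 12
CEN → MID → DOK → QRY: 4+7+2 = 13
Cheapest is CEN → MID → ALP → DOK → QRY at 12 min.
So from CEN the first move is to MID.

MID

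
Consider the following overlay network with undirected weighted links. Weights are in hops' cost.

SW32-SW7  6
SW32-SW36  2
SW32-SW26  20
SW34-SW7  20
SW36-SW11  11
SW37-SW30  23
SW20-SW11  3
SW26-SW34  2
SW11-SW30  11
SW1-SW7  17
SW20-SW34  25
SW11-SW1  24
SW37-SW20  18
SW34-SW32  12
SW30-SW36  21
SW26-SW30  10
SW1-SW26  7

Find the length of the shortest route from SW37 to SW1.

Enumerating some paths:
SW37–SW20–SW11–SW30–SW26–SW1: 18+3+11+10+7 = 49
SW37–SW20–SW11–SW1: 18+3+24 = 45
SW37–SW30–SW26–SW1: 23+10+7 = 40
SW37–SW20–SW34–SW26–SW1: 18+25+2+7 = 52
The minimum is 40 hops' cost via SW37–SW30–SW26–SW1.

40 hops' cost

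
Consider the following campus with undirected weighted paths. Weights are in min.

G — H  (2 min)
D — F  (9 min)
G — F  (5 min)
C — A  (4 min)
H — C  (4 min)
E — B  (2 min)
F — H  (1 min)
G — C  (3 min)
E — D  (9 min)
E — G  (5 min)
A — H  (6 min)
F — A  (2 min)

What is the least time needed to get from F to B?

Settle nodes by increasing distance from F:
F: 0
H: 1  (via F)
A: 2  (via F)
G: 3  (via H)
C: 5  (via H)
E: 8  (via G)
D: 9  (via F)
B: 10  (via E)
Shortest route: F → H → G → E → B = 10 min.

10 min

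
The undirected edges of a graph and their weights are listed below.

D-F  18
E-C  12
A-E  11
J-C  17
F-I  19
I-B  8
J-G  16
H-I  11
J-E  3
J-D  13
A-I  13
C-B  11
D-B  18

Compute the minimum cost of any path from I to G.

43

Compare a few routes:
I–A–E–J–G: 13+11+3+16 = 43
I–B–C–E–J–G: 8+11+12+3+16 = 50
Cheapest is I–A–E–J–G at 43.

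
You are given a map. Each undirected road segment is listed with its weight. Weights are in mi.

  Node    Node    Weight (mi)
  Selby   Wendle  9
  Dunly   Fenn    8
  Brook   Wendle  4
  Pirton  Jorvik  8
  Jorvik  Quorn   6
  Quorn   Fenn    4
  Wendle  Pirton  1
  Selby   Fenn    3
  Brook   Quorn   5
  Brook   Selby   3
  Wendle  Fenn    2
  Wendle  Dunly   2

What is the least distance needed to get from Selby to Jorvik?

Settle nodes by increasing distance from Selby:
Selby: 0
Brook: 3  (via Selby)
Fenn: 3  (via Selby)
Wendle: 5  (via Fenn)
Pirton: 6  (via Wendle)
Quorn: 7  (via Fenn)
Dunly: 7  (via Wendle)
Jorvik: 13  (via Quorn)
Shortest route: Selby → Fenn → Quorn → Jorvik = 13 mi.

13 mi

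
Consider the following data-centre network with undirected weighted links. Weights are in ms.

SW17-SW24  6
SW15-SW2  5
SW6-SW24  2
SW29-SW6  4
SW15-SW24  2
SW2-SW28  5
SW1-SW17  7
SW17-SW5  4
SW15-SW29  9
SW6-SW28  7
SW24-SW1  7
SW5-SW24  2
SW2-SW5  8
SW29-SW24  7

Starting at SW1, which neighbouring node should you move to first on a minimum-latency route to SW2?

SW24

Candidate routes:
SW1–SW24–SW5–SW2: 7+2+8 = 17
SW1–SW24–SW15–SW2: 7+2+5 = 14
SW1–SW17–SW5–SW2: 7+4+8 = 19
Cheapest is SW1–SW24–SW15–SW2 at 14 ms.
So from SW1 the first move is to SW24.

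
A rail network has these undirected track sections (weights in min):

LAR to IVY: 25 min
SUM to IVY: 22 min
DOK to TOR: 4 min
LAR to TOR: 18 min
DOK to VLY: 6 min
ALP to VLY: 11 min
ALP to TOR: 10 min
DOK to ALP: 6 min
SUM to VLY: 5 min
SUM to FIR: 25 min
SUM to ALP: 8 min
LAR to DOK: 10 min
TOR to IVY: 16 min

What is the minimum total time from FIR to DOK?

Settle nodes by increasing distance from FIR:
FIR: 0
SUM: 25  (via FIR)
VLY: 30  (via SUM)
ALP: 33  (via SUM)
DOK: 36  (via VLY)
Shortest route: FIR → SUM → VLY → DOK = 36 min.

36 min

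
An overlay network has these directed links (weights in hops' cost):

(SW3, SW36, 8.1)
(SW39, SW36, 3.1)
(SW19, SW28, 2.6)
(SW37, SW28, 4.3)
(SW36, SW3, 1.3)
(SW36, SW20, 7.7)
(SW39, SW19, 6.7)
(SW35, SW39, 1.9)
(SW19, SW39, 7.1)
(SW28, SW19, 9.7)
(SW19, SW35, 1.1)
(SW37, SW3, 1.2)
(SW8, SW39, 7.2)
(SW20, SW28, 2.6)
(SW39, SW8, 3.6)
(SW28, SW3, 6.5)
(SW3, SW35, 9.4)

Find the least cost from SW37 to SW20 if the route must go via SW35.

Best SW37 to SW35: SW37–SW3–SW35 costing 10.6
Shortest SW35→SW20: SW35–SW39–SW36–SW20 = 12.7
Total via SW35: 10.6 + 12.7 = 23.3 hops' cost.

23.3 hops' cost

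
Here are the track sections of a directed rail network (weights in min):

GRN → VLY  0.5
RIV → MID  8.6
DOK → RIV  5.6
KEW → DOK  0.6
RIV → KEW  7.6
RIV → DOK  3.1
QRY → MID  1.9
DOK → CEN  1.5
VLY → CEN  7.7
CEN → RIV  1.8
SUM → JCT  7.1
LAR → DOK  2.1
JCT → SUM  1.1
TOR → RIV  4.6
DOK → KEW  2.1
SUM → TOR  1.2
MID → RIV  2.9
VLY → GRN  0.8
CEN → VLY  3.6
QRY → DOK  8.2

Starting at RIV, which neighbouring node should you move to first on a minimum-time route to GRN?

DOK

Compare a few routes:
RIV–KEW–DOK–CEN–VLY–GRN: 7.6+0.6+1.5+3.6+0.8 = 14.1
RIV–DOK–CEN–VLY–GRN: 3.1+1.5+3.6+0.8 = 9
The minimum is 9 min via RIV–DOK–CEN–VLY–GRN.
So from RIV the first move is to DOK.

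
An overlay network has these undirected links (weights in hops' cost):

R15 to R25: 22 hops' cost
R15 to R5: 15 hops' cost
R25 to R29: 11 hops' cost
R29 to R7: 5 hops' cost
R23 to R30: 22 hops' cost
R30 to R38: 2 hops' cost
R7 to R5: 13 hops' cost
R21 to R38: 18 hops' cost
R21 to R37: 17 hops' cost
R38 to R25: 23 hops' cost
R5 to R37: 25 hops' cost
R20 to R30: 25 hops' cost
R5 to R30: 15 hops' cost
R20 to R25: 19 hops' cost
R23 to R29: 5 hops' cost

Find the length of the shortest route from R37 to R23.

48 hops' cost

Compare a few routes:
R37 - R21 - R38 - R30 - R23: 17+18+2+22 = 59
R37 - R5 - R7 - R29 - R23: 25+13+5+5 = 48
Cheapest is R37 - R5 - R7 - R29 - R23 at 48 hops' cost.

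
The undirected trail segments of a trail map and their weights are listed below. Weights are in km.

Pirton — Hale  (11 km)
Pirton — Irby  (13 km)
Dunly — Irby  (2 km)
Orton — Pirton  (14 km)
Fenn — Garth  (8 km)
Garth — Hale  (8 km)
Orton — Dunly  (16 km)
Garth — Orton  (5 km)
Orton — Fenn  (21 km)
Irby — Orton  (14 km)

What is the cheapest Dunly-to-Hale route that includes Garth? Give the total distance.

29 km

Best Dunly to Garth: Dunly–Orton–Garth costing 21
Best Garth to Hale: Garth–Hale costing 8
Total via Garth: 21 + 8 = 29 km.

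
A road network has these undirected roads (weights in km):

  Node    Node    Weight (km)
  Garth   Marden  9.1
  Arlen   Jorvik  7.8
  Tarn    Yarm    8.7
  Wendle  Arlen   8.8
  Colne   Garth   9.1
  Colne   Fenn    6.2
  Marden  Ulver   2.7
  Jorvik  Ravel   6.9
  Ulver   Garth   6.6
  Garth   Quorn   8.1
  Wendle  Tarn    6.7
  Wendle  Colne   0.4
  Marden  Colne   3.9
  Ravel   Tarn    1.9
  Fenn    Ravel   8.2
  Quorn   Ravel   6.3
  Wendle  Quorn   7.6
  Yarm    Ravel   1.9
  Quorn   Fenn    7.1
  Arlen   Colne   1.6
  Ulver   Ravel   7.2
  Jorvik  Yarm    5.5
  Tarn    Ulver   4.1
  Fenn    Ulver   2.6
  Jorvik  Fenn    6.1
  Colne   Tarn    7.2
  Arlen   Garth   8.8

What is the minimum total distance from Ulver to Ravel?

Candidate routes:
Ulver → Tarn → Yarm → Ravel: 4.1+8.7+1.9 = 14.7
Ulver → Ravel: 7.2 = 7.2
Ulver → Tarn → Ravel: 4.1+1.9 = 6
Ulver → Fenn → Ravel: 2.6+8.2 = 10.8
The minimum is 6 km via Ulver → Tarn → Ravel.

6 km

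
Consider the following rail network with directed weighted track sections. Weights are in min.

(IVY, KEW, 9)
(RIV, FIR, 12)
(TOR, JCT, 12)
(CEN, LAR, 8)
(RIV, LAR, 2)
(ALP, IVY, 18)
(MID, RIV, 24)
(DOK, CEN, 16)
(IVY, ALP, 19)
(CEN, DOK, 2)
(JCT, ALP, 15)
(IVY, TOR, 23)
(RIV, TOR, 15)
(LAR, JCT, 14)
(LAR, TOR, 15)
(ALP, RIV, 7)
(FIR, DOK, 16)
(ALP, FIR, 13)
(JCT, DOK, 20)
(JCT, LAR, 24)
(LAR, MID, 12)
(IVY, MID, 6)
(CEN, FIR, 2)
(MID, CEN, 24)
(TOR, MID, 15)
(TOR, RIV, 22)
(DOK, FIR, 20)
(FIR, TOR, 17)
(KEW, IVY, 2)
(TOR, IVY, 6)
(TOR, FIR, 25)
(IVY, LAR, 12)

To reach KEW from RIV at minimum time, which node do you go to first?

TOR

Compare a few routes:
RIV → LAR → TOR → IVY → KEW: 2+15+6+9 = 32
RIV → TOR → IVY → KEW: 15+6+9 = 30
RIV → FIR → TOR → IVY → KEW: 12+17+6+9 = 44
The minimum is 30 min via RIV → TOR → IVY → KEW.
So from RIV the first move is to TOR.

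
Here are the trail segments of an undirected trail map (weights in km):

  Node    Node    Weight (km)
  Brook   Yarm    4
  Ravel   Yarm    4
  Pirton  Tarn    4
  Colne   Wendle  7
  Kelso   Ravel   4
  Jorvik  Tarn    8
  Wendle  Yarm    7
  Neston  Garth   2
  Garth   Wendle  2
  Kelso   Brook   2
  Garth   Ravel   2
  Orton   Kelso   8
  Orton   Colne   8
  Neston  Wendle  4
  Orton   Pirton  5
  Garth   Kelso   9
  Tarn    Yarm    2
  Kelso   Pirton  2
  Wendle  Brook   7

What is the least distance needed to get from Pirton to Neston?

10 km

Running Dijkstra from Pirton:
Pirton: 0
Kelso: 2  (via Pirton)
Brook: 4  (via Kelso)
Tarn: 4  (via Pirton)
Orton: 5  (via Pirton)
Yarm: 6  (via Tarn)
Ravel: 6  (via Kelso)
Garth: 8  (via Ravel)
Neston: 10  (via Garth)
Shortest route: Pirton–Kelso–Ravel–Garth–Neston = 10 km.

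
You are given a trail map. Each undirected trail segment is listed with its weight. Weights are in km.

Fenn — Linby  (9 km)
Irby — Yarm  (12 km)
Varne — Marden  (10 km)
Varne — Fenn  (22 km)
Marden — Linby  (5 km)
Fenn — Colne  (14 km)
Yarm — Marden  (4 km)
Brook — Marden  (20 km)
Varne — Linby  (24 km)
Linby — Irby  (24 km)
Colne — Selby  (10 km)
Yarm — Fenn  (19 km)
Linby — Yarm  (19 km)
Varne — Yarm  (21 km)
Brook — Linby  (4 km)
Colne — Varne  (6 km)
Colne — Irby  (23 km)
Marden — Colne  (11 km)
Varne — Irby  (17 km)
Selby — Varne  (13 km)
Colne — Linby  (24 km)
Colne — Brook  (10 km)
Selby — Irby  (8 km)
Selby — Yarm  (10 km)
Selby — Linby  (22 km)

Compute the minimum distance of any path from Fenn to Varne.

20 km

Shortest distances from Fenn:
Fenn: 0
Linby: 9  (via Fenn)
Brook: 13  (via Linby)
Colne: 14  (via Fenn)
Marden: 14  (via Linby)
Yarm: 18  (via Marden)
Varne: 20  (via Colne)
Shortest route: Fenn → Colne → Varne = 20 km.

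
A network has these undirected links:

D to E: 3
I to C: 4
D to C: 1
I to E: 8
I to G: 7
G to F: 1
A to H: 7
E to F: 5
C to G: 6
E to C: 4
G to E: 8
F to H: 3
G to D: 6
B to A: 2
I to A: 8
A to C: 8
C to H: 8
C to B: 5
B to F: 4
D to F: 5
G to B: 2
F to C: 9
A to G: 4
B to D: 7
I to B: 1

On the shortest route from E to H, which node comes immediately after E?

Candidate routes:
E → D → C → H: 3+1+8 = 12
E → G → F → H: 8+1+3 = 12
E → F → H: 5+3 = 8
E → D → F → H: 3+5+3 = 11
The minimum is 8 via E → F → H.
So from E the first move is to F.

F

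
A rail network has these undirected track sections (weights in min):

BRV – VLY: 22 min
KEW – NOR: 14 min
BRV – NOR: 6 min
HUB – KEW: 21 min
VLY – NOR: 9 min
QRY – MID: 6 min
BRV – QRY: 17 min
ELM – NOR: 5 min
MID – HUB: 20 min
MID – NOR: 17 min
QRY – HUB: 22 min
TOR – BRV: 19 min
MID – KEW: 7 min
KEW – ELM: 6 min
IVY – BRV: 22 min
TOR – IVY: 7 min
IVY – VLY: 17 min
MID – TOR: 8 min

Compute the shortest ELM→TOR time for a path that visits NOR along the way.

30 min

Shortest ELM→NOR: ELM–NOR = 5
Shortest NOR→TOR: NOR–BRV–TOR = 25
Total via NOR: 5 + 25 = 30 min.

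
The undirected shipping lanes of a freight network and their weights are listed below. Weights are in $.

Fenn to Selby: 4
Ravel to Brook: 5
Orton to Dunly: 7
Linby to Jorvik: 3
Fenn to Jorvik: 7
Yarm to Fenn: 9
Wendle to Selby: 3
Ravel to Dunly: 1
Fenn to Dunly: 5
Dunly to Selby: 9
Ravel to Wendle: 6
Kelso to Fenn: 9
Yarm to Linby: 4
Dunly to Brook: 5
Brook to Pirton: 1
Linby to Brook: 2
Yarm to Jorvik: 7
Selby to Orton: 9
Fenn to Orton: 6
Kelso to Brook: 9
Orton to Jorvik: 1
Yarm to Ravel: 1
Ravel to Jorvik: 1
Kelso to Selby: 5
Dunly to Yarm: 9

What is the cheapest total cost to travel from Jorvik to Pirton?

$6

Shortest distances from Jorvik:
Jorvik: 0
Orton: 1  (via Jorvik)
Ravel: 1  (via Jorvik)
Yarm: 2  (via Ravel)
Dunly: 2  (via Ravel)
Linby: 3  (via Jorvik)
Brook: 5  (via Linby)
Pirton: 6  (via Brook)
Shortest route: Jorvik → Linby → Brook → Pirton = $6.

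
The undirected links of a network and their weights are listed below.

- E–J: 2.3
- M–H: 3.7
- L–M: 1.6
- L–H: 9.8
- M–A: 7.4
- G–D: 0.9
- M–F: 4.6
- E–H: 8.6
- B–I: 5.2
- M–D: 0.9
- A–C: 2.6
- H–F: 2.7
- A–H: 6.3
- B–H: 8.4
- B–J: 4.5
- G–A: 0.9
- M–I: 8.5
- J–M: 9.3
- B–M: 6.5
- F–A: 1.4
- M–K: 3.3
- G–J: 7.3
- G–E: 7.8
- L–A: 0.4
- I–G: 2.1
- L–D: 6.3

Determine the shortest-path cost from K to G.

Settle nodes by increasing distance from K:
K: 0
M: 3.3  (via K)
D: 4.2  (via M)
L: 4.9  (via M)
G: 5.1  (via D)
Shortest route: K–M–D–G = 5.1.

5.1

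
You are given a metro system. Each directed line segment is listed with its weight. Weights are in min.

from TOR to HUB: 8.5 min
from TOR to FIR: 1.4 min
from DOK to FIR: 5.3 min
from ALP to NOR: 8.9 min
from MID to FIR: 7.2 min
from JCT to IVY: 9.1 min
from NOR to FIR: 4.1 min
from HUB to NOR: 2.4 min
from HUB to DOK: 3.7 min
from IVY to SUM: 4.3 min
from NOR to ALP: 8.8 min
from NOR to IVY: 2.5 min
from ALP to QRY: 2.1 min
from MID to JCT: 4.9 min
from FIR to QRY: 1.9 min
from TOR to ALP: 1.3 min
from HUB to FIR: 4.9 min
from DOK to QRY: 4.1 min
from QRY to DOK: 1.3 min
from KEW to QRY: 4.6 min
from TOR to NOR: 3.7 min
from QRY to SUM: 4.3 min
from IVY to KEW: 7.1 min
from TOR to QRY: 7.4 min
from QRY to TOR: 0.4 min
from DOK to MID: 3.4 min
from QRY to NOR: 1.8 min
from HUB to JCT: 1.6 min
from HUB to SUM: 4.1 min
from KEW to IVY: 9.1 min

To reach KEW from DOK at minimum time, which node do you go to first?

QRY

Enumerating some paths:
DOK - QRY - TOR - NOR - IVY - KEW: 4.1+0.4+3.7+2.5+7.1 = 17.8
DOK - QRY - NOR - IVY - KEW: 4.1+1.8+2.5+7.1 = 15.5
DOK - FIR - QRY - NOR - IVY - KEW: 5.3+1.9+1.8+2.5+7.1 = 18.6
The minimum is 15.5 min via DOK - QRY - NOR - IVY - KEW.
So from DOK the first move is to QRY.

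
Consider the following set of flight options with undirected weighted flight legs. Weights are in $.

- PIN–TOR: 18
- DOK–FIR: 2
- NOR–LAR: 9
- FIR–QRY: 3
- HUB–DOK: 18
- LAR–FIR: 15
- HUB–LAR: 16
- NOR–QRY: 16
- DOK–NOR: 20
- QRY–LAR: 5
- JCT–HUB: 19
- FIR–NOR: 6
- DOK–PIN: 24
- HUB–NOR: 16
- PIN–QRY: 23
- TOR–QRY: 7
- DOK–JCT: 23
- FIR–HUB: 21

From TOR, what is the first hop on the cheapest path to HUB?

Candidate routes:
TOR–QRY–FIR–HUB: 7+3+21 = 31
TOR–QRY–FIR–DOK–HUB: 7+3+2+18 = 30
TOR–QRY–LAR–HUB: 7+5+16 = 28
Cheapest is TOR–QRY–LAR–HUB at $28.
So from TOR the first move is to QRY.

QRY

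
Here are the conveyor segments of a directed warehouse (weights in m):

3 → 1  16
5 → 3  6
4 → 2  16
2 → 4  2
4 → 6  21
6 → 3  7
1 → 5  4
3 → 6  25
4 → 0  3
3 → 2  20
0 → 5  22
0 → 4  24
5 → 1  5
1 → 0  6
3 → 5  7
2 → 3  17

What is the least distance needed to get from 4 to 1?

30 m

Shortest distances from 4:
4: 0
0: 3  (via 4)
2: 16  (via 4)
6: 21  (via 4)
5: 25  (via 0)
3: 28  (via 6)
1: 30  (via 5)
Shortest route: 4–0–5–1 = 30 m.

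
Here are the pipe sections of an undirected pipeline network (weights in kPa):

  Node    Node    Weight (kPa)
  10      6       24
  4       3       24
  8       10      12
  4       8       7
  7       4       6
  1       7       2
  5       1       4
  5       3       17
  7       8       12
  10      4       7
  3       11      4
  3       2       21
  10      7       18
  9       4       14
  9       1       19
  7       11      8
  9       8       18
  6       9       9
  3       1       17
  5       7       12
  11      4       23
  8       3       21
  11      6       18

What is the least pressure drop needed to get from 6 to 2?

Running Dijkstra from 6:
6: 0
9: 9  (via 6)
11: 18  (via 6)
3: 22  (via 11)
4: 23  (via 9)
10: 24  (via 6)
7: 26  (via 11)
8: 27  (via 9)
1: 28  (via 9)
5: 32  (via 1)
2: 43  (via 3)
Shortest route: 6 → 11 → 3 → 2 = 43 kPa.

43 kPa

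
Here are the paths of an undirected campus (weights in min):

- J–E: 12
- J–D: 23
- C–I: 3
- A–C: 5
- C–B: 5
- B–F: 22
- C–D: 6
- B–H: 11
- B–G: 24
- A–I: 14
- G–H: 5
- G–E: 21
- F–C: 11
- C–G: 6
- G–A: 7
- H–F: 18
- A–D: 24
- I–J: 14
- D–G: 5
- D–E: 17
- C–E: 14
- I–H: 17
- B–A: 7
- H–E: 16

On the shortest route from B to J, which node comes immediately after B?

C

Candidate routes:
B - C - D - J: 5+6+23 = 34
B - A - C - I - J: 7+5+3+14 = 29
B - C - I - J: 5+3+14 = 22
B - C - E - J: 5+14+12 = 31
Cheapest is B - C - I - J at 22 min.
So from B the first move is to C.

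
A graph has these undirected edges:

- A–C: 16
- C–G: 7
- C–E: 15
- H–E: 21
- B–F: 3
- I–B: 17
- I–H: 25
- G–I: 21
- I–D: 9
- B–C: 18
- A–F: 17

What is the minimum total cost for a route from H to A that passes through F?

Shortest H→F: H–I–B–F = 45
Best F to A: F–A costing 17
Total via F: 45 + 17 = 62.

62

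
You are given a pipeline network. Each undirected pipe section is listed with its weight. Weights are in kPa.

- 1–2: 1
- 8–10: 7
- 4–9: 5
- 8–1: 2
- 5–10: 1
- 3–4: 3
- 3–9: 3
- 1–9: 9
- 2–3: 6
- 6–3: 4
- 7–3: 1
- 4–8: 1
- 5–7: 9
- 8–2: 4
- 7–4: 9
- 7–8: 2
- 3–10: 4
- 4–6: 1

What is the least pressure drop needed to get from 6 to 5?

Enumerating some paths:
6 - 4 - 8 - 7 - 3 - 10 - 5: 1+1+2+1+4+1 = 10
6 - 3 - 10 - 5: 4+4+1 = 9
Cheapest is 6 - 3 - 10 - 5 at 9 kPa.

9 kPa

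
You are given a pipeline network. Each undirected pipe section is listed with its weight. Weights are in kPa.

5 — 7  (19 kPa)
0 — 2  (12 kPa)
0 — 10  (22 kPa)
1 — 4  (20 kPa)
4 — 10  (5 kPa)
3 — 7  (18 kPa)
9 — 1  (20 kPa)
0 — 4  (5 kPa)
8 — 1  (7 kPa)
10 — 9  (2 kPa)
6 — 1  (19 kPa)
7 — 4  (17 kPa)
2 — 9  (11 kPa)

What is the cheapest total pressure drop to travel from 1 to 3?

Compare a few routes:
1 → 9 → 10 → 4 → 7 → 3: 20+2+5+17+18 = 62
1 → 4 → 7 → 3: 20+17+18 = 55
Cheapest is 1 → 4 → 7 → 3 at 55 kPa.

55 kPa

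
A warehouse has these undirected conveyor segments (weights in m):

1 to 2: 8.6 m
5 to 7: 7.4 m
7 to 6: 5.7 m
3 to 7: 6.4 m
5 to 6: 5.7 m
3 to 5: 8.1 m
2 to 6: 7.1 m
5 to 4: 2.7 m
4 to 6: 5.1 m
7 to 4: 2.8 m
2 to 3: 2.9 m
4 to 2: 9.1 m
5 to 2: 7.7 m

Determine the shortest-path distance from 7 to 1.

17.9 m

Shortest distances from 7:
7: 0
4: 2.8  (via 7)
5: 5.5  (via 4)
6: 5.7  (via 7)
3: 6.4  (via 7)
2: 9.3  (via 3)
1: 17.9  (via 2)
Shortest route: 7–3–2–1 = 17.9 m.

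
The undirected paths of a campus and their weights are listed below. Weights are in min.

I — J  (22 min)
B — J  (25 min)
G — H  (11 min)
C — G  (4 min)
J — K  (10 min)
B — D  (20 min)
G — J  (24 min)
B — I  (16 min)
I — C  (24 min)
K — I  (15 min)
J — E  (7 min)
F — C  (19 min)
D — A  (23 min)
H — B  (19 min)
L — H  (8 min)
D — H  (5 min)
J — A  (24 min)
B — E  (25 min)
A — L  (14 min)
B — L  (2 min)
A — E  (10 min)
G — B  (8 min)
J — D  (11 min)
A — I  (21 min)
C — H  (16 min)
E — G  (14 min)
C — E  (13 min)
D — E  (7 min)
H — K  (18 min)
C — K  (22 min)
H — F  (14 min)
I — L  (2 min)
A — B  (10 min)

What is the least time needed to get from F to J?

Shortest distances from F:
F: 0
H: 14  (via F)
C: 19  (via F)
D: 19  (via H)
L: 22  (via H)
G: 23  (via C)
B: 24  (via L)
I: 24  (via L)
E: 26  (via D)
J: 30  (via D)
Shortest route: F–H–D–J = 30 min.

30 min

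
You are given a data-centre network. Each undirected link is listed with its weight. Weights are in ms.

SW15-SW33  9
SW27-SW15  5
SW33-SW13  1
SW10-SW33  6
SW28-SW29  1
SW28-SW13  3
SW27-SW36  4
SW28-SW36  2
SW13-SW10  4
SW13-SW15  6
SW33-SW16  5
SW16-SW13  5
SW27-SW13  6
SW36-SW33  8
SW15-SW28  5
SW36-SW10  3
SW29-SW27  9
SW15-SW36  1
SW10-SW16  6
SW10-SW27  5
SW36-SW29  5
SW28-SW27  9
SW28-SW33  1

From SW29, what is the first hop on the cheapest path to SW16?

SW28

Compare a few routes:
SW29–SW28–SW33–SW16: 1+1+5 = 7
SW29–SW28–SW33–SW13–SW16: 1+1+1+5 = 8
The minimum is 7 ms via SW29–SW28–SW33–SW16.
So from SW29 the first move is to SW28.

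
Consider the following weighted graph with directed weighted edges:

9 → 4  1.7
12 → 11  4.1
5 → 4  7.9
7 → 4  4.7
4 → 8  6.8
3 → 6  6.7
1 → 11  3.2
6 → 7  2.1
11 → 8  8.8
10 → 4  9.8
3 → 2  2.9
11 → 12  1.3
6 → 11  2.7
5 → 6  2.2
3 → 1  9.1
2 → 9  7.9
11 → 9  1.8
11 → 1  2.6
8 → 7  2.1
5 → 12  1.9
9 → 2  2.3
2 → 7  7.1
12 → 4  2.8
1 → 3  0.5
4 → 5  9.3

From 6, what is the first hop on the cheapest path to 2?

11

Candidate routes:
6 → 11 → 9 → 2: 2.7+1.8+2.3 = 6.8
6 → 11 → 1 → 3 → 2: 2.7+2.6+0.5+2.9 = 8.7
The minimum is 6.8 via 6 → 11 → 9 → 2.
So from 6 the first move is to 11.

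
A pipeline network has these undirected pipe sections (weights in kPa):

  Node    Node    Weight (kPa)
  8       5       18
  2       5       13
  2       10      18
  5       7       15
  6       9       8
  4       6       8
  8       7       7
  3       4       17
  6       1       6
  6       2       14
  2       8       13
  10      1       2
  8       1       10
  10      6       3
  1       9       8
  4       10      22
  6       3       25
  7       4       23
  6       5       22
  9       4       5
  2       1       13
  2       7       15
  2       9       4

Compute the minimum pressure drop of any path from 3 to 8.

39 kPa

Settle nodes by increasing distance from 3:
3: 0
4: 17  (via 3)
9: 22  (via 4)
6: 25  (via 3)
2: 26  (via 9)
10: 28  (via 6)
1: 30  (via 9)
5: 39  (via 2)
8: 39  (via 2)
Shortest route: 3 → 4 → 9 → 2 → 8 = 39 kPa.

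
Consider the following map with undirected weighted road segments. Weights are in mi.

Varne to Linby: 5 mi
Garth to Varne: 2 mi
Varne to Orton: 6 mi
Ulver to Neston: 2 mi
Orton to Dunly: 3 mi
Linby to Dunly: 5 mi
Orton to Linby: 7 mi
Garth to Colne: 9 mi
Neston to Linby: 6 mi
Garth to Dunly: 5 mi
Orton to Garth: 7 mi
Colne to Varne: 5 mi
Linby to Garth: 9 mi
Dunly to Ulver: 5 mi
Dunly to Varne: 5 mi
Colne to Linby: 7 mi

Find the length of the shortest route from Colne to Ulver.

Shortest distances from Colne:
Colne: 0
Varne: 5  (via Colne)
Garth: 7  (via Varne)
Linby: 7  (via Colne)
Dunly: 10  (via Varne)
Orton: 11  (via Varne)
Neston: 13  (via Linby)
Ulver: 15  (via Dunly)
Shortest route: Colne → Varne → Dunly → Ulver = 15 mi.

15 mi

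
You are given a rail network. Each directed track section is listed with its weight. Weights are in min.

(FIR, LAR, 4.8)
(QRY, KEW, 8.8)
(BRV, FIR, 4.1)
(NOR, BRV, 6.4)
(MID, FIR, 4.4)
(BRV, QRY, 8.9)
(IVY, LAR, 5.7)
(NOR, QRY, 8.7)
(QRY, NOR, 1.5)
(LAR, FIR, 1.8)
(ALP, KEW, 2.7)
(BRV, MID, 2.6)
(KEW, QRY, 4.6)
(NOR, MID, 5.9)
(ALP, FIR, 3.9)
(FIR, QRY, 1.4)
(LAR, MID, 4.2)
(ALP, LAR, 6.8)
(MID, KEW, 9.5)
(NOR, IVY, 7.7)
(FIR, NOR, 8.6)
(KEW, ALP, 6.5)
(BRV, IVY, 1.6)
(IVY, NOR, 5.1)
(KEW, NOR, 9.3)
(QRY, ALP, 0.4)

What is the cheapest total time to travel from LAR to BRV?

11.1 min

Running Dijkstra from LAR:
LAR: 0
FIR: 1.8  (via LAR)
QRY: 3.2  (via FIR)
ALP: 3.6  (via QRY)
MID: 4.2  (via LAR)
NOR: 4.7  (via QRY)
KEW: 6.3  (via ALP)
BRV: 11.1  (via NOR)
Shortest route: LAR–FIR–QRY–NOR–BRV = 11.1 min.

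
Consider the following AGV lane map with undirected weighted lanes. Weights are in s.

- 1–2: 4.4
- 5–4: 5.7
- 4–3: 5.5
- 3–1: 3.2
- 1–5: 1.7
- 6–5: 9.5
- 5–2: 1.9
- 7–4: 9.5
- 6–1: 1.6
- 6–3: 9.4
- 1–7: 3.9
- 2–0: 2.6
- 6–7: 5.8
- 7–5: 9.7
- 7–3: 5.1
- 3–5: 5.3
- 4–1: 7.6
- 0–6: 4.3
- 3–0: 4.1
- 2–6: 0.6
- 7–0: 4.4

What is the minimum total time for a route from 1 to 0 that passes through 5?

6.2 s

Best 1 to 5: 1 → 5 costing 1.7
Shortest 5→0: 5 → 2 → 0 = 4.5
Total via 5: 1.7 + 4.5 = 6.2 s.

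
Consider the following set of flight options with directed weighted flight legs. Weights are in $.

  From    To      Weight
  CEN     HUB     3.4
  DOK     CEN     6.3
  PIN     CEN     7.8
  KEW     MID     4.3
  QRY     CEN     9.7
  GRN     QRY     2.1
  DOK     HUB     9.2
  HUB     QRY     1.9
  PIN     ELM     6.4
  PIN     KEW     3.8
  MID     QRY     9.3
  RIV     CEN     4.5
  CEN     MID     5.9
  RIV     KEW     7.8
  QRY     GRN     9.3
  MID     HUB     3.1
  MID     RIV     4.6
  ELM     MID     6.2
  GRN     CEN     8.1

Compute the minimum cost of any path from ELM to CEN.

Settle nodes by increasing distance from ELM:
ELM: 0
MID: 6.2  (via ELM)
HUB: 9.3  (via MID)
RIV: 10.8  (via MID)
QRY: 11.2  (via HUB)
CEN: 15.3  (via RIV)
Shortest route: ELM → MID → RIV → CEN = $15.3.

$15.3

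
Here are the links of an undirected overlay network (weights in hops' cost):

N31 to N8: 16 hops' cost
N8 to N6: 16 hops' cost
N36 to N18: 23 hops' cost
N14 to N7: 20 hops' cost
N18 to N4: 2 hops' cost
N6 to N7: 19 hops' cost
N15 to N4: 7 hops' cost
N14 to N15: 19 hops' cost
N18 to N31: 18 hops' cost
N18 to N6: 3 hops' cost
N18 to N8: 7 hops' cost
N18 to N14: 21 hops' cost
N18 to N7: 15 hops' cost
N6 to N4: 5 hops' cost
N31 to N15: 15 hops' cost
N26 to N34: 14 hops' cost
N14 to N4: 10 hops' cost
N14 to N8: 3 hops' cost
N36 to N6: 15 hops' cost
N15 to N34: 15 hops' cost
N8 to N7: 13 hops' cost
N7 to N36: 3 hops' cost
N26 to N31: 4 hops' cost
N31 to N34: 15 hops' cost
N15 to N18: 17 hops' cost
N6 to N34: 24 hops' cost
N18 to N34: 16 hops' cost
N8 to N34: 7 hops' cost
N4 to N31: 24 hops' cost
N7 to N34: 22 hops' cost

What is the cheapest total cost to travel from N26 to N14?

23 hops' cost

Candidate routes:
N26–N31–N34–N8–N14: 4+15+7+3 = 29
N26–N31–N18–N8–N14: 4+18+7+3 = 32
N26–N34–N8–N14: 14+7+3 = 24
N26–N31–N8–N14: 4+16+3 = 23
Cheapest is N26–N31–N8–N14 at 23 hops' cost.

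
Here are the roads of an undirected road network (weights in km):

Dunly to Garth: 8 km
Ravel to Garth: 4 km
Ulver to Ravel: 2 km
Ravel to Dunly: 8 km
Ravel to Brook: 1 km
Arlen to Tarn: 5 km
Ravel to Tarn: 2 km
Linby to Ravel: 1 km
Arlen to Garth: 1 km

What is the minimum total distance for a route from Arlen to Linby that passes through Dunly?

18 km

Best Arlen to Dunly: Arlen–Garth–Dunly costing 9
Shortest Dunly→Linby: Dunly–Ravel–Linby = 9
Total via Dunly: 9 + 9 = 18 km.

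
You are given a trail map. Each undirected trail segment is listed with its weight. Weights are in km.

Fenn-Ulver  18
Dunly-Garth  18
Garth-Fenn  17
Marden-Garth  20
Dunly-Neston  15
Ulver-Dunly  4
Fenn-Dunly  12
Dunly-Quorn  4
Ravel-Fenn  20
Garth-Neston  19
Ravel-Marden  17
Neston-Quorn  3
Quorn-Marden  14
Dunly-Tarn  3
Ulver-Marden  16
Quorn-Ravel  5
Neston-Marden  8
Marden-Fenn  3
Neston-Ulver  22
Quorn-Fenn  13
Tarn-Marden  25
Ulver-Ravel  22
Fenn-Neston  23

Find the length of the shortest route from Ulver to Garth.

Enumerating some paths:
Ulver - Fenn - Garth: 18+17 = 35
Ulver - Dunly - Fenn - Garth: 4+12+17 = 33
Ulver - Dunly - Garth: 4+18 = 22
Ulver - Dunly - Quorn - Neston - Garth: 4+4+3+19 = 30
Cheapest is Ulver - Dunly - Garth at 22 km.

22 km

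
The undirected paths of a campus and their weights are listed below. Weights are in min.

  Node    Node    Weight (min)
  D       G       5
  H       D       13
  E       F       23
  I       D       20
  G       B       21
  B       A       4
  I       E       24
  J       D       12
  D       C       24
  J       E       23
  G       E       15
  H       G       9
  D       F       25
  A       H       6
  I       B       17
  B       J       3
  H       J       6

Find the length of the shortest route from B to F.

40 min

Compare a few routes:
B–J–D–F: 3+12+25 = 40
B–J–H–D–F: 3+6+13+25 = 47
The minimum is 40 min via B–J–D–F.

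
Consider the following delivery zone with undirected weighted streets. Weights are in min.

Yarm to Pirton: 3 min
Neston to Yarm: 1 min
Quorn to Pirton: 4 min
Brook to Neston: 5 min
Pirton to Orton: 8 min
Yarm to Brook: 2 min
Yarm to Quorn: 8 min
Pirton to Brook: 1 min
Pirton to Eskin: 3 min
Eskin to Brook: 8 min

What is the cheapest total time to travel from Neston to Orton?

12 min

Enumerating some paths:
Neston → Yarm → Pirton → Orton: 1+3+8 = 12
Neston → Brook → Pirton → Orton: 5+1+8 = 14
Neston → Yarm → Quorn → Pirton → Orton: 1+8+4+8 = 21
Neston → Brook → Yarm → Pirton → Orton: 5+2+3+8 = 18
The minimum is 12 min via Neston → Yarm → Pirton → Orton.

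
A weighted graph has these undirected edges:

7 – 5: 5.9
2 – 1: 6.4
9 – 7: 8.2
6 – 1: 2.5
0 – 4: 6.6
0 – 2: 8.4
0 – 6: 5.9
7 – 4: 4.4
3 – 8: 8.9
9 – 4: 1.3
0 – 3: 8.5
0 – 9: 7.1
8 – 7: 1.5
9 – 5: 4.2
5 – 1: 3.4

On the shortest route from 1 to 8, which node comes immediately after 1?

Candidate routes:
1–5–9–7–8: 3.4+4.2+8.2+1.5 = 17.3
1–5–7–8: 3.4+5.9+1.5 = 10.8
1–5–9–4–7–8: 3.4+4.2+1.3+4.4+1.5 = 14.8
Cheapest is 1–5–7–8 at 10.8.
So from 1 the first move is to 5.

5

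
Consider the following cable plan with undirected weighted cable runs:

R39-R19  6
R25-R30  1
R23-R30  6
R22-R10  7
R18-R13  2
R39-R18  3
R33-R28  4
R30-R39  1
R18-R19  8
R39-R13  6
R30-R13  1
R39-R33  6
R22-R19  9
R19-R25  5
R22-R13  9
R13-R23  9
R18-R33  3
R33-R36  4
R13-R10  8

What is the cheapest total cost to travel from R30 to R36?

10

Settle nodes by increasing distance from R30:
R30: 0
R39: 1  (via R30)
R13: 1  (via R30)
R25: 1  (via R30)
R18: 3  (via R13)
R33: 6  (via R18)
R19: 6  (via R25)
R23: 6  (via R30)
R10: 9  (via R13)
R22: 10  (via R13)
R28: 10  (via R33)
R36: 10  (via R33)
Shortest route: R30–R13–R18–R33–R36 = 10.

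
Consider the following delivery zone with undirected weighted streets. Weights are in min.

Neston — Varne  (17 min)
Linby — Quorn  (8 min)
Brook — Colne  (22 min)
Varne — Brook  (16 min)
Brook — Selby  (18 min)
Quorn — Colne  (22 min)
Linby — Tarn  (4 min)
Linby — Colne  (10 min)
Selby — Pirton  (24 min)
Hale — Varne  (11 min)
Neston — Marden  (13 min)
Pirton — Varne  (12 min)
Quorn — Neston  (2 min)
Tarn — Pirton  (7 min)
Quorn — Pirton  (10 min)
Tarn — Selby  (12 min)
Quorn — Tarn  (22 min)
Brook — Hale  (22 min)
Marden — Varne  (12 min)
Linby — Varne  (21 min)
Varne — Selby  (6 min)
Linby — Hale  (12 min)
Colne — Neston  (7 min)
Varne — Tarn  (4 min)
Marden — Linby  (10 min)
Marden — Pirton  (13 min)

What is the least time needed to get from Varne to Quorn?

Enumerating some paths:
Varne–Neston–Quorn: 17+2 = 19
Varne–Pirton–Quorn: 12+10 = 22
Varne–Tarn–Pirton–Quorn: 4+7+10 = 21
Varne–Tarn–Linby–Quorn: 4+4+8 = 16
The minimum is 16 min via Varne–Tarn–Linby–Quorn.

16 min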